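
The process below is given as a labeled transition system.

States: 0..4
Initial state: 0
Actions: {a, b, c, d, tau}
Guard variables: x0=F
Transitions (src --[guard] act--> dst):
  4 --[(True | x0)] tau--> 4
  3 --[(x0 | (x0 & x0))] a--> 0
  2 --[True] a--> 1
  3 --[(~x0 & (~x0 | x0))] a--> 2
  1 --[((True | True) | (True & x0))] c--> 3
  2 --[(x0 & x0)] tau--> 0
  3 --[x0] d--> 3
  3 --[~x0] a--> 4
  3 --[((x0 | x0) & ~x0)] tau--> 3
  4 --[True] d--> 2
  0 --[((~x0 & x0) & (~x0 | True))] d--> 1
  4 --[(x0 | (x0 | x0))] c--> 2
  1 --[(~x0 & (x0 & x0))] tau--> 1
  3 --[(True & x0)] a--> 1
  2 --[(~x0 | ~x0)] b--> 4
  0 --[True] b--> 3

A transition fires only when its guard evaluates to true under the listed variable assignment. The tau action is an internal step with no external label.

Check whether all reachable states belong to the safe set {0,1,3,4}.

Answer: INVARIANT VIOLATED at state 2

Trace:
Inv-set: {0,1,3,4}
Reach set: {0,1,2,3,4}
  0: ✓
  1: ✓
  2: VIOLATES
  3: ✓
  4: ✓
witness against invariant: b·a → 2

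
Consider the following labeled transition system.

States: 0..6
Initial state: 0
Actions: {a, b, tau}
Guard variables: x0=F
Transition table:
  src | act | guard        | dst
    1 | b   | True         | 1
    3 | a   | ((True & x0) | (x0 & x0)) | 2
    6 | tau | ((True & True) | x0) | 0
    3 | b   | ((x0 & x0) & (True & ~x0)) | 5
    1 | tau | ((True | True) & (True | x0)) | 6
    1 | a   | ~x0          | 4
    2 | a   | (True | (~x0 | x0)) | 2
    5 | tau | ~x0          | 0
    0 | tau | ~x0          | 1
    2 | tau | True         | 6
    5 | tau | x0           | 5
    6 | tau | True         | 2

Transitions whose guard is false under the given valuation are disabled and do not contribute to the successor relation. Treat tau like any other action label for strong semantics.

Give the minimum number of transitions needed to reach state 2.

Breadth-first toward 2:
  Layer 0: {0}
  Layer 1: {1}
  Layer 2: {4,6}
  Layer 3: {2}
depth(2)=3, e.g. tau·tau·tau

Answer: 3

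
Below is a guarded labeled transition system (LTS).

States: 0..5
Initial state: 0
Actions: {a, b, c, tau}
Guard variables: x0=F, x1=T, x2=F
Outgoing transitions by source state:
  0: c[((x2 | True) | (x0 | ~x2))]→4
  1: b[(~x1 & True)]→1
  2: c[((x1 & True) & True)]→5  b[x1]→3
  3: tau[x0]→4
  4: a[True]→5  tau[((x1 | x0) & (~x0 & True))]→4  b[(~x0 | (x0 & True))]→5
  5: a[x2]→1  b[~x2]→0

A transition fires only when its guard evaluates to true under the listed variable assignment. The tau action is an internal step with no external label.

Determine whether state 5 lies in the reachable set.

Answer: REACHABLE

Trace:
7 transition(s) survive guard evaluation.
L0 = {0}
L1 = {4}  now seen {0,4}
L2 = {5}  now seen {0,4,5}
R = {0,4,5}
Path to 5: c·a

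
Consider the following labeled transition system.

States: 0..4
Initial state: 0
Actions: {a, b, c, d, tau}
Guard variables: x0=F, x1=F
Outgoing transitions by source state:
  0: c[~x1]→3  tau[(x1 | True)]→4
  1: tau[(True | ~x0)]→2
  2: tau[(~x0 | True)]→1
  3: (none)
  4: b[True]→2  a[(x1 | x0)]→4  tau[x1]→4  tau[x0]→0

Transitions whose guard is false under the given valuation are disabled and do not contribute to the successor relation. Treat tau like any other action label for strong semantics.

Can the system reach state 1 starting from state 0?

Answer: REACHABLE

Trace:
Guard filter leaves 5 enabled edge(s).
depth 0: {0}
depth 1: {3,4}  cumulative {0,3,4}
depth 2: {2}  cumulative {0,2,3,4}
depth 3: {1}  cumulative {0,1,2,3,4}
Reachable = {0,1,2,3,4}
trace reaching 1: tau·b·tau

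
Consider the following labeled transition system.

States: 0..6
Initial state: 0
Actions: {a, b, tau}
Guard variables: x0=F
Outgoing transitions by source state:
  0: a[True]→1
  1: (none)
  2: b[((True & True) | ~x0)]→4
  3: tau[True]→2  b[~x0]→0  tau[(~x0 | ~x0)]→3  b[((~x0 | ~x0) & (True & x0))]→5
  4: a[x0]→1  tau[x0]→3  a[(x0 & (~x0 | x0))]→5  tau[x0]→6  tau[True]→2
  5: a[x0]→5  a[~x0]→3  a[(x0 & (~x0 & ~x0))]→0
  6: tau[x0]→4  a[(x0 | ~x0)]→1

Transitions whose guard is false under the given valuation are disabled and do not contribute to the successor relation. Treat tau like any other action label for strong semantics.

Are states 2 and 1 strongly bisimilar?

Answer: NOT BISIMILAR

Analysis:
Compute ~ classes (split until stable):
  π0 = {{0,1,2,3,4,5,6}}
  π1 = {{0,5,6},{1},{2},{3},{4}}
  π2 = {{0,6},{1},{2},{3},{4},{5}}
stable after 3 split(s): 6 block(s)
class of 2: {2}; class of 1: {1}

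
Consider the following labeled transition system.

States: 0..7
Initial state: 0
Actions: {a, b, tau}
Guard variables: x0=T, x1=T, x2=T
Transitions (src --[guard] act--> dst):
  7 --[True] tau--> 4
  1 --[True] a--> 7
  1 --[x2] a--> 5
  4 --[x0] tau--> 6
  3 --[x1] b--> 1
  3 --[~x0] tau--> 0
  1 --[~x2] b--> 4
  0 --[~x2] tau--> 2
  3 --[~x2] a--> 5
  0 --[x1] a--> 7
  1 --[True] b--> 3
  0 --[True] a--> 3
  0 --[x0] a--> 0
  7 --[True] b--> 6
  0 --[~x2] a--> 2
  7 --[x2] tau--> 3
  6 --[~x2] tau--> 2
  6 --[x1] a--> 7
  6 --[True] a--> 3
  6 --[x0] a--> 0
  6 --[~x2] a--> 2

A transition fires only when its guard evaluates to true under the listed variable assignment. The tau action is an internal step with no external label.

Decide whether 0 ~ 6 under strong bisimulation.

Compute ~ classes (split until stable):
  P[0] = {{0,1,2,3,4,5,6,7}}
  P[1] = {{0,6},{1},{2,5},{3},{4},{7}}
Fixed point at round 2; 6 class(es).
0∈{0,6}, 6∈{0,6}

Answer: BISIMILAR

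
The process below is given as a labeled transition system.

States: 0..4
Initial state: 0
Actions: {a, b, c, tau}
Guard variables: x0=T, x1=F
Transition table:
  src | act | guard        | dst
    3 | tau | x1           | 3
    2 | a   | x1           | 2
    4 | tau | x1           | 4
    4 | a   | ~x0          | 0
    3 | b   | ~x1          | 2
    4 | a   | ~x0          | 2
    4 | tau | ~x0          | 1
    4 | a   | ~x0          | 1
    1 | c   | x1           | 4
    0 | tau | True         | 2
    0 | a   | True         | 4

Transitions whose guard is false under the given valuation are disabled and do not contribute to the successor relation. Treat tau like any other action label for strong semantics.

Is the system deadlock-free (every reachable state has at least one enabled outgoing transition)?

Reach set: {0,2,4}
  0: a→4  tau→2  [2 exit(s)]
  2: ∅  [deadlock]
  4: ∅  [deadlock]
witness 2: tau

Answer: DEADLOCK at state 2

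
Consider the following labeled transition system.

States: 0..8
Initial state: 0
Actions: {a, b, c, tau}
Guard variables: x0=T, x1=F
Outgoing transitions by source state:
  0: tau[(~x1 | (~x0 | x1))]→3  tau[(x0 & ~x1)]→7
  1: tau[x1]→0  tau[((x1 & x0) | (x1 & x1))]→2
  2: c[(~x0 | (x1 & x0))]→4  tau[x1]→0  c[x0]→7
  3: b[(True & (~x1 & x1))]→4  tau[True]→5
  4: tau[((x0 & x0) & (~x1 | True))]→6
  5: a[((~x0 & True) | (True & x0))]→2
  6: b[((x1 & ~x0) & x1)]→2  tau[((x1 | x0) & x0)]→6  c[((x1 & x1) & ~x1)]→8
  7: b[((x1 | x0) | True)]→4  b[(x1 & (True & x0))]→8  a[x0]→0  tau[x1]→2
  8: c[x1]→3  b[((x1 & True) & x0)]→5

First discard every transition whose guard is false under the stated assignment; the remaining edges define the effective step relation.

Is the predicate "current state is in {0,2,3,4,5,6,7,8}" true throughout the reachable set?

Safe = {0,2,3,4,5,6,7,8}
R = {0,2,3,4,5,6,7}
  0: ✓
  2: ✓
  3: ✓
  4: ✓
  5: ✓
  6: ✓
  7: ✓

Answer: INVARIANT HOLDS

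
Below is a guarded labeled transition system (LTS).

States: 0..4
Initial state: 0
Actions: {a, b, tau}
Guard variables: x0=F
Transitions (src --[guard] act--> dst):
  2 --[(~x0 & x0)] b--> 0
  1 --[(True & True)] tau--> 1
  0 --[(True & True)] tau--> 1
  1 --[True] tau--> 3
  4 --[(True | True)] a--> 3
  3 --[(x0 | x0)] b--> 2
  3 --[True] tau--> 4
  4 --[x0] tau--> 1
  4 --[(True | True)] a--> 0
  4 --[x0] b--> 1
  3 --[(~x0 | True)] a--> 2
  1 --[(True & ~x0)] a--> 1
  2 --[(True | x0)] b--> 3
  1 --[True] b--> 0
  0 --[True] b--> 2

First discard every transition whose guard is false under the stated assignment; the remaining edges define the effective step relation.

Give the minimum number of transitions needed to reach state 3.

Breadth-first toward 3:
  Layer 0: {0}
  Layer 1: {1,2}
  Layer 2: {3}
3 enters at depth 2; path b·b

Answer: 2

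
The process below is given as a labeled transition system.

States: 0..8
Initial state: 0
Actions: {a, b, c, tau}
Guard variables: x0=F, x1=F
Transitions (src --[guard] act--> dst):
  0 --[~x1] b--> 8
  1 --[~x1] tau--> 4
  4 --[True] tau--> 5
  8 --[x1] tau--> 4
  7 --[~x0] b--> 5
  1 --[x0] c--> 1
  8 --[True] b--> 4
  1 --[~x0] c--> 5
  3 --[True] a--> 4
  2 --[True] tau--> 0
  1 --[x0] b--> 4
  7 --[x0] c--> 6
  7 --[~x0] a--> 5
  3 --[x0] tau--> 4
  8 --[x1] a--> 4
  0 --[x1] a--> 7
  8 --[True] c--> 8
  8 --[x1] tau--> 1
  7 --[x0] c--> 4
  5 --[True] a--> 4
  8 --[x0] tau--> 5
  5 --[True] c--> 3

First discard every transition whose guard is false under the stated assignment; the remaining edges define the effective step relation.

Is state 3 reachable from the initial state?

Answer: REACHABLE

Trace:
Guard filter leaves 12 enabled edge(s).
L0 = {0}
L1 = {8}  cumulative {0,8}
L2 = {4}  cumulative {0,4,8}
L3 = {5}  cumulative {0,4,5,8}
L4 = {3}  cumulative {0,3,4,5,8}
Reachable = {0,3,4,5,8}
trace reaching 3: b·b·tau·c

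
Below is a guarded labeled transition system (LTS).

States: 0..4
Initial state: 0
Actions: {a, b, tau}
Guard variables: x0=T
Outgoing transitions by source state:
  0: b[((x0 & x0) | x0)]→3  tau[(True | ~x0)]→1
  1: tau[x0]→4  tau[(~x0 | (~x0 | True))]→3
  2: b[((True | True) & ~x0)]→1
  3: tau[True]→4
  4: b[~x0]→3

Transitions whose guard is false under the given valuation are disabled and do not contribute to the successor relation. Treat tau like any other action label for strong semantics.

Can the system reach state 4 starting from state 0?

5 transition(s) survive guard evaluation.
depth 0: {0}
depth 1: {1,3}  total {0,1,3}
depth 2: {4}  total {0,1,3,4}
R = {0,1,3,4}
witness 4: b·tau

Answer: REACHABLE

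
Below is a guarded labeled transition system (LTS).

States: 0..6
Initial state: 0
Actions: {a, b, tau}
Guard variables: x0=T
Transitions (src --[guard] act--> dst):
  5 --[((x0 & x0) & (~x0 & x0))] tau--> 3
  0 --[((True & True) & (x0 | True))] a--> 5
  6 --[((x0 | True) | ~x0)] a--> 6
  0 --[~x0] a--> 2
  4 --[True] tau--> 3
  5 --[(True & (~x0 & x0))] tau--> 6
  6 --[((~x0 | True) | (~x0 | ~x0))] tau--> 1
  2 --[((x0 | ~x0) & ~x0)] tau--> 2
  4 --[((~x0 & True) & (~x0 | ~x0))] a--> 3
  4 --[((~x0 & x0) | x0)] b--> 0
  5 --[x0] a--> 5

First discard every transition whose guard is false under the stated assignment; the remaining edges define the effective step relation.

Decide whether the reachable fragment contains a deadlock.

Answer: DEADLOCK-FREE

Trace:
Reach set: {0,5}
  0: a→5  [deg 1]
  5: a→5  [deg 1]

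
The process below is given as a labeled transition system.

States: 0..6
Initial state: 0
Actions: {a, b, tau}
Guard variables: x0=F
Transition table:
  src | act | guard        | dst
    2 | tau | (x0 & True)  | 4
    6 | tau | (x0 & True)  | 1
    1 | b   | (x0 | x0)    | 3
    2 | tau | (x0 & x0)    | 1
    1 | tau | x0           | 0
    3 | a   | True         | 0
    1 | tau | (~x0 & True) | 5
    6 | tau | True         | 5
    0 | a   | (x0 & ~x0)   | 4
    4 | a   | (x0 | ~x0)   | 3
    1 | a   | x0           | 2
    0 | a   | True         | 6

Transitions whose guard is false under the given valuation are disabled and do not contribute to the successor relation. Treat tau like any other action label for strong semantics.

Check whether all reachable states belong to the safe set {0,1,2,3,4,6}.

Safe = {0,1,2,3,4,6}
Reachable = {0,5,6}
  0: safe
  5: VIOLATES
  6: safe
reach 5 via a·tau — violates

Answer: INVARIANT VIOLATED at state 5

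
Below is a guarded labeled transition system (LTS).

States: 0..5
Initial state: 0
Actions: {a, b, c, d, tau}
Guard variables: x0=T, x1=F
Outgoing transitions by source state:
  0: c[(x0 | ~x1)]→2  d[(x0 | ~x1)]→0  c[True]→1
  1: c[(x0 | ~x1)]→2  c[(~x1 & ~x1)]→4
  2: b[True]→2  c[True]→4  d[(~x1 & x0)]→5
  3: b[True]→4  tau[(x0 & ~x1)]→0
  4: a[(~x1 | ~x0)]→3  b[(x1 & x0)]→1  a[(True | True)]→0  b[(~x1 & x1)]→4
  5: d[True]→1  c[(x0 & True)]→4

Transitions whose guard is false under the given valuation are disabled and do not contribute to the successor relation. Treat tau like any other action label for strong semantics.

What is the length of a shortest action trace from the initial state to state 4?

Answer: 2

Analysis:
Breadth-first toward 4:
  Layer 0: {0}
  Layer 1: {1,2}
  Layer 2: {4,5}
4 enters at depth 2; path c·c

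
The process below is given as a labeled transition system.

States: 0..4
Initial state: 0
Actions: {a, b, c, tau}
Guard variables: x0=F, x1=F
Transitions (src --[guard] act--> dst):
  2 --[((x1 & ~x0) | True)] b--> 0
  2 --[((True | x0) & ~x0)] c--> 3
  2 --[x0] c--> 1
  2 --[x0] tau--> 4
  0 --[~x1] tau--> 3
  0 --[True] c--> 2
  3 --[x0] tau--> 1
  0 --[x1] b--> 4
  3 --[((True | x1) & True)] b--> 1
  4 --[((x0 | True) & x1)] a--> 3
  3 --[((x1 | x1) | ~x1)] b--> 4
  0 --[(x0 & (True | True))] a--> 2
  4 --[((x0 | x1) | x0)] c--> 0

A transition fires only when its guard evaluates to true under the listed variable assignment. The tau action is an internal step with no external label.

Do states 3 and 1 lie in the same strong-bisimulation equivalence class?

Answer: NOT BISIMILAR

Working:
Compute ~ classes (split until stable):
  P[0] = {{0,1,2,3,4}}
  P[1] = {{0},{1,4},{2},{3}}
stable after 2 split(s): 4 block(s)
[3]={3}  [1]={1,4}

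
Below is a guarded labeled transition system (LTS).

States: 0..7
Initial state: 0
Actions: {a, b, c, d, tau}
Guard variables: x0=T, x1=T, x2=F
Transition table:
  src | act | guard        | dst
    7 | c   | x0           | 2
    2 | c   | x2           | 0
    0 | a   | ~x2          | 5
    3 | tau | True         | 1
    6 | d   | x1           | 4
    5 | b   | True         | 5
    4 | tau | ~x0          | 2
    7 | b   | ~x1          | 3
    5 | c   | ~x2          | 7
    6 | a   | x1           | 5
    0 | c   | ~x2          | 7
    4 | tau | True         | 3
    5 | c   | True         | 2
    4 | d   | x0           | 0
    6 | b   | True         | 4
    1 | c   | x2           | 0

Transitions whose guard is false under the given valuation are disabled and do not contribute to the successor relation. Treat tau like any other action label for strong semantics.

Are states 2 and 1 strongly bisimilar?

Answer: BISIMILAR

Working:
Refine partition for ~:
  P[0] = {{0,1,2,3,4,5,6,7}}
  P[1] = {{0},{1,2},{3},{4},{5},{6},{7}}
Fixed point at round 2; 7 class(es).
[2]={1,2}  [1]={1,2}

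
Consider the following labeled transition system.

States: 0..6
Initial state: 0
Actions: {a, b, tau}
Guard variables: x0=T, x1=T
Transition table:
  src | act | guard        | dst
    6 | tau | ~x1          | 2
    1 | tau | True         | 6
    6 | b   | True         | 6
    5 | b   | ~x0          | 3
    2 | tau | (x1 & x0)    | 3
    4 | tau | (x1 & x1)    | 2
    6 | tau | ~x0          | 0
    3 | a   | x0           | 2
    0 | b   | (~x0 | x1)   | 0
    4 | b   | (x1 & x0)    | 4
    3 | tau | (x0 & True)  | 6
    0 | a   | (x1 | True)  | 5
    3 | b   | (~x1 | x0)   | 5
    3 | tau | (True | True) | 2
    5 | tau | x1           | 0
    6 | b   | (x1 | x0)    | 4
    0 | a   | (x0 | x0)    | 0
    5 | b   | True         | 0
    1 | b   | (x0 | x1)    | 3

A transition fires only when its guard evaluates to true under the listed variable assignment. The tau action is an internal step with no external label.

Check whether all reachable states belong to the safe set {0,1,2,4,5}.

Answer: INVARIANT HOLDS

Trace:
Safe = {0,1,2,4,5}
Reachable = {0,5}
  0: safe
  5: safe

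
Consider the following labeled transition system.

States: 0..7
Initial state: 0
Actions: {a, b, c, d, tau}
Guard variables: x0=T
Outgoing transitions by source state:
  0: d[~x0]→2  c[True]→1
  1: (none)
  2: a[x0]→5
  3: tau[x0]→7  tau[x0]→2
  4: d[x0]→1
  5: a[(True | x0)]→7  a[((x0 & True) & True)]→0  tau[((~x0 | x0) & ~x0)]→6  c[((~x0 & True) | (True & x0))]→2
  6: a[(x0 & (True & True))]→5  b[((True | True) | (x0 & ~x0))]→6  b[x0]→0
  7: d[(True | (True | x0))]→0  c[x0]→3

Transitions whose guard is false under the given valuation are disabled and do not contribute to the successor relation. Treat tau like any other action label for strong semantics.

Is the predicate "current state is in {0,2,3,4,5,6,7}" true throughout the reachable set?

Answer: INVARIANT VIOLATED at state 1

Working:
Inv-set: {0,2,3,4,5,6,7}
Reach set: {0,1}
  0: safe
  1: ✗ unsafe
reach 1 via c — violates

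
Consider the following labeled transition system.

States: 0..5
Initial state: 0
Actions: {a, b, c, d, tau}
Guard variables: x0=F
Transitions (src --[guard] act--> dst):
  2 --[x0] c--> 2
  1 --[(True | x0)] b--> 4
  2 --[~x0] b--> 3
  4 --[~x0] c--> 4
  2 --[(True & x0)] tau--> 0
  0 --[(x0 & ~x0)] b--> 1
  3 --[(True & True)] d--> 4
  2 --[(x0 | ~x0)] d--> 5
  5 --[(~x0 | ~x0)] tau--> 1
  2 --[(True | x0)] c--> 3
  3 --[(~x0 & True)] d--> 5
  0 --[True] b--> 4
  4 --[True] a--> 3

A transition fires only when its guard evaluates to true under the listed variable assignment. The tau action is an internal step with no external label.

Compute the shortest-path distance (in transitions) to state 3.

Answer: 2

Analysis:
Breadth-first toward 3:
  Layer 0: {0}
  Layer 1: {4}
  Layer 2: {3}
first hit 3 at d=2 via b·a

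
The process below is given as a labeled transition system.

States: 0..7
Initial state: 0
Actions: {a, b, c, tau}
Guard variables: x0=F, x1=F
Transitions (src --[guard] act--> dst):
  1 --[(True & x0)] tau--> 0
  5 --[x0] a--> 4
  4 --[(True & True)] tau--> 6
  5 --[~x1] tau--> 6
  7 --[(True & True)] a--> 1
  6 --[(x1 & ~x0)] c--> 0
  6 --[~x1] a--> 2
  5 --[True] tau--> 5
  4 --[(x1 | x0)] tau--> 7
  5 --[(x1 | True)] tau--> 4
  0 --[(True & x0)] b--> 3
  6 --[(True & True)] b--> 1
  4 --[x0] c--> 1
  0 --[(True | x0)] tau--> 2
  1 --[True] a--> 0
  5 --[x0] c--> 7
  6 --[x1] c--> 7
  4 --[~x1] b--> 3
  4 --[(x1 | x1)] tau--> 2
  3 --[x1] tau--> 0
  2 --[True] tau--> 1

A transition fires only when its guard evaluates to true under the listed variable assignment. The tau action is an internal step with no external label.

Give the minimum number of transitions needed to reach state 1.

Breadth-first toward 1:
  depth 0: {0}
  depth 1: {2}
  depth 2: {1}
depth(1)=2, e.g. tau·tau

Answer: 2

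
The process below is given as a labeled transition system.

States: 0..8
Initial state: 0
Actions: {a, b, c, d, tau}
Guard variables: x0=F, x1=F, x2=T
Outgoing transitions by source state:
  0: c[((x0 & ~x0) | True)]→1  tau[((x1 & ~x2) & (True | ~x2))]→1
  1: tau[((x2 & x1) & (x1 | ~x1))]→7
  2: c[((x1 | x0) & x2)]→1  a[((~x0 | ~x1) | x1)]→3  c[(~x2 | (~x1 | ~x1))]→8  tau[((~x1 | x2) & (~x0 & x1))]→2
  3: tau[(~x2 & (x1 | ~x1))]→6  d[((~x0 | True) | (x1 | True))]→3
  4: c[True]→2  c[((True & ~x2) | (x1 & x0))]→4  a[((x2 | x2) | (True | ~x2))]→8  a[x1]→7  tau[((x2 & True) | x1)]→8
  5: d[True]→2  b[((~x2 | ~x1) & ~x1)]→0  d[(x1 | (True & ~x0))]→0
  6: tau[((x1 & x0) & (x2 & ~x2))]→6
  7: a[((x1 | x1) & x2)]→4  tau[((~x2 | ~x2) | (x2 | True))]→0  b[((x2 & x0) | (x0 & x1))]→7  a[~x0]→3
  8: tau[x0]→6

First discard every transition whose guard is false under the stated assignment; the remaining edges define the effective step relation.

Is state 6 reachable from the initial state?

Guard filter leaves 12 enabled edge(s).
depth 0: {0}
depth 1: {1}  total {0,1}
Reach set: {0,1}

Answer: UNREACHABLE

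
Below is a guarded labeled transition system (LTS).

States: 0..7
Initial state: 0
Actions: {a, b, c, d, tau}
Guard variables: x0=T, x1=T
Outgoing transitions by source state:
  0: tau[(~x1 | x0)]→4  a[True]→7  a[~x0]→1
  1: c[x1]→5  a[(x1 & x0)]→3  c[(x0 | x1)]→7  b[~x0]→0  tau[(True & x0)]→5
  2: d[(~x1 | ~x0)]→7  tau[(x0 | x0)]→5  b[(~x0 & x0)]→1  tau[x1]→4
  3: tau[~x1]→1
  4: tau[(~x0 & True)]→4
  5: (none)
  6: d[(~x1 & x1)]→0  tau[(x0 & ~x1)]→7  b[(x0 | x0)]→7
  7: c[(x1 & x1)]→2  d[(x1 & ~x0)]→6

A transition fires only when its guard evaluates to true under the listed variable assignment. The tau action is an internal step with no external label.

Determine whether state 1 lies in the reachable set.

Answer: UNREACHABLE

Trace:
After dropping false guards: 10 live edges.
depth 0: {0}
depth 1: {4,7}  now seen {0,4,7}
depth 2: {2}  now seen {0,2,4,7}
depth 3: {5}  now seen {0,2,4,5,7}
R = {0,2,4,5,7}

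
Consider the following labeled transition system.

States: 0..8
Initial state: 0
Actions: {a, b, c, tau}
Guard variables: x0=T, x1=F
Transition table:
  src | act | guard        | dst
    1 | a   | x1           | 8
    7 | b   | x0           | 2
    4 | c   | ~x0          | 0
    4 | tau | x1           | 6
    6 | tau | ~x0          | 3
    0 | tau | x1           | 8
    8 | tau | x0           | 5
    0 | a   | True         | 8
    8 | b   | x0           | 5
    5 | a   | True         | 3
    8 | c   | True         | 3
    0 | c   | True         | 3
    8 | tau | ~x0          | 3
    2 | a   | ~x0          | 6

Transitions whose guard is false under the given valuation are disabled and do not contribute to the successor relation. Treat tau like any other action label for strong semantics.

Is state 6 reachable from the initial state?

Answer: UNREACHABLE

Working:
After dropping false guards: 7 live edges.
depth 0: {0}
depth 1: {3,8}  cumulative {0,3,8}
depth 2: {5}  cumulative {0,3,5,8}
Reachable = {0,3,5,8}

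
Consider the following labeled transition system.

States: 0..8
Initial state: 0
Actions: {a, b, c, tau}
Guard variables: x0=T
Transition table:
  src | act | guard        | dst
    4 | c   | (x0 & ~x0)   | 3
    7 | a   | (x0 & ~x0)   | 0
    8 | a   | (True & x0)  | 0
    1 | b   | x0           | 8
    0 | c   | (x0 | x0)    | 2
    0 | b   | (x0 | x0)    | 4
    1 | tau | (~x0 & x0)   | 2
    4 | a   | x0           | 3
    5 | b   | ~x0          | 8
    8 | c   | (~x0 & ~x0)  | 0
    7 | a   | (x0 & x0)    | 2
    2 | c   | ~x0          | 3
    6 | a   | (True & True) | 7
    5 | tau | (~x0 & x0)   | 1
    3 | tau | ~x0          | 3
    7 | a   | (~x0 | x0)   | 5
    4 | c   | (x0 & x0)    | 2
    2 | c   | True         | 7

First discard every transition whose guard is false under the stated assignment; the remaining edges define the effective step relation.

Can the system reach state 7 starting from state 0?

Answer: REACHABLE

Working:
10 transition(s) survive guard evaluation.
L0 = {0}
L1 = {2,4}  now seen {0,2,4}
L2 = {3,7}  now seen {0,2,3,4,7}
L3 = {5}  now seen {0,2,3,4,5,7}
Reach set: {0,2,3,4,5,7}
Path to 7: c·c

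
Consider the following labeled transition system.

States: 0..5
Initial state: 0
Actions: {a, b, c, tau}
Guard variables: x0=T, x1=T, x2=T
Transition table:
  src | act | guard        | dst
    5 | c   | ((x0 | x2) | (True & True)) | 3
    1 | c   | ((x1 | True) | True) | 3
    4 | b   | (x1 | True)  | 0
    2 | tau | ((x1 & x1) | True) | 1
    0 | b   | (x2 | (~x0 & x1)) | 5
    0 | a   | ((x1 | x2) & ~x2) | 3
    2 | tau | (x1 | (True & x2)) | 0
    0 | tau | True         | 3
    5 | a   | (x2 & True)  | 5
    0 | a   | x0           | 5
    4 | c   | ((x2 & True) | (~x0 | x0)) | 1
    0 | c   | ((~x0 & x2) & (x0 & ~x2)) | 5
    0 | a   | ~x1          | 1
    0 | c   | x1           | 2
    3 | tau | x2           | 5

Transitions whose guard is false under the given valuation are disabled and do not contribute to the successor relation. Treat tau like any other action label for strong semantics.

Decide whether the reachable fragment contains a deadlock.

Answer: DEADLOCK-FREE

Trace:
R = {0,1,2,3,5}
  0: a→5  b→5  c→2  tau→3  [deg 4]
  1: c→3  [deg 1]
  2: tau→0  tau→1  [deg 2]
  3: tau→5  [deg 1]
  5: a→5  c→3  [deg 2]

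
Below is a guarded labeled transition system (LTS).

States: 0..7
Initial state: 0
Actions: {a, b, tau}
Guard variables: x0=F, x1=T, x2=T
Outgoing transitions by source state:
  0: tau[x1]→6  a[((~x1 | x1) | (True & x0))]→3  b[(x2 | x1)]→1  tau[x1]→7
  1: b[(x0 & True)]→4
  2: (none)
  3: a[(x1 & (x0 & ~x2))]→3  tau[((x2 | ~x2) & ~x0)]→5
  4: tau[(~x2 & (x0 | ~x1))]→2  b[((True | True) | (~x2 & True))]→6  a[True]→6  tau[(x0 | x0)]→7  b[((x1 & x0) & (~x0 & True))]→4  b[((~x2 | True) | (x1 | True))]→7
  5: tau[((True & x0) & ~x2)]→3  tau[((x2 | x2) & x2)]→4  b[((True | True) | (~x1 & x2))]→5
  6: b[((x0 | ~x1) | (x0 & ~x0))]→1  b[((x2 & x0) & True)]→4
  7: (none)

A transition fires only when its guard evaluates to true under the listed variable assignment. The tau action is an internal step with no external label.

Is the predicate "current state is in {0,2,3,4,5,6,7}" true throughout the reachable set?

Answer: INVARIANT VIOLATED at state 1

Working:
Safe = {0,2,3,4,5,6,7}
R = {0,1,3,4,5,6,7}
  0: ok
  1: outside
  3: ok
  4: ok
  5: ok
  6: ok
  7: ok
counterexample path to 1: b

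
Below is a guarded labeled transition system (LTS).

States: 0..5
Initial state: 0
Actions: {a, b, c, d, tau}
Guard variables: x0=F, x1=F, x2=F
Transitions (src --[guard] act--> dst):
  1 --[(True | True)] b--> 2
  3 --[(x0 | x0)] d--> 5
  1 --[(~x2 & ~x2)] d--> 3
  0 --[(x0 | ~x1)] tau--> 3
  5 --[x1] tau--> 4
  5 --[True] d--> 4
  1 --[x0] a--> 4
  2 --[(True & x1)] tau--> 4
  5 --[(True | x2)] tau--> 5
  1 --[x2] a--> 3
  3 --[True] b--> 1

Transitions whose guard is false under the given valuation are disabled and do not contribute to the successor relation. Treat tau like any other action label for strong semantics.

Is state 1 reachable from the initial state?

6 transition(s) survive guard evaluation.
depth 0: {0}
depth 1: {3}  now seen {0,3}
depth 2: {1}  now seen {0,1,3}
depth 3: {2}  now seen {0,1,2,3}
R = {0,1,2,3}
Path to 1: tau·b

Answer: REACHABLE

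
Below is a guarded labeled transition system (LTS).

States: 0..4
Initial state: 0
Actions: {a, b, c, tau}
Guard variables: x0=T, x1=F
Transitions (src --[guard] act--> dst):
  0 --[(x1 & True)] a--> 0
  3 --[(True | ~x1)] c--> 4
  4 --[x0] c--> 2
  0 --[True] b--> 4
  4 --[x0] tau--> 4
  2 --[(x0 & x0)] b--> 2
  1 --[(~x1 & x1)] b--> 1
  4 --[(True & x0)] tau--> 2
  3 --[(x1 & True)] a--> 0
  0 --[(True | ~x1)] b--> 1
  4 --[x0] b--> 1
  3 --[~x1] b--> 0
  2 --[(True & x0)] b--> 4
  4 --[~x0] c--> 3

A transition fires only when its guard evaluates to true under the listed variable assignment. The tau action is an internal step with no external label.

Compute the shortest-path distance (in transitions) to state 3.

Layered search for 3:
  Layer 0: {0}
  Layer 1: {1,4}
  Layer 2: {2}
3 never appears.

Answer: UNREACHABLE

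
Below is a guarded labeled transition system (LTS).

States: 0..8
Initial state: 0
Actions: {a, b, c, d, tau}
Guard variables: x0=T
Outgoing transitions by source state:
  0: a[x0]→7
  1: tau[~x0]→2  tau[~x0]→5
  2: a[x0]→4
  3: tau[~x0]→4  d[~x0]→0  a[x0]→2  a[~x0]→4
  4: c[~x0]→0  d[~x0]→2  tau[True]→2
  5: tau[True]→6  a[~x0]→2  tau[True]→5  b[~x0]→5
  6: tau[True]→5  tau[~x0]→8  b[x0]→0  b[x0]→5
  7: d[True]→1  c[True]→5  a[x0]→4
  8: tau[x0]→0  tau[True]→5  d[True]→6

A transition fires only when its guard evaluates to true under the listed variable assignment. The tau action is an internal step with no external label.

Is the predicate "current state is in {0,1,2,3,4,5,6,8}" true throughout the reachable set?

Safe = {0,1,2,3,4,5,6,8}
Reachable = {0,1,2,4,5,6,7}
  0: ✓
  1: ✓
  2: ✓
  4: ✓
  5: ✓
  6: ✓
  7: VIOLATES
witness against invariant: a → 7

Answer: INVARIANT VIOLATED at state 7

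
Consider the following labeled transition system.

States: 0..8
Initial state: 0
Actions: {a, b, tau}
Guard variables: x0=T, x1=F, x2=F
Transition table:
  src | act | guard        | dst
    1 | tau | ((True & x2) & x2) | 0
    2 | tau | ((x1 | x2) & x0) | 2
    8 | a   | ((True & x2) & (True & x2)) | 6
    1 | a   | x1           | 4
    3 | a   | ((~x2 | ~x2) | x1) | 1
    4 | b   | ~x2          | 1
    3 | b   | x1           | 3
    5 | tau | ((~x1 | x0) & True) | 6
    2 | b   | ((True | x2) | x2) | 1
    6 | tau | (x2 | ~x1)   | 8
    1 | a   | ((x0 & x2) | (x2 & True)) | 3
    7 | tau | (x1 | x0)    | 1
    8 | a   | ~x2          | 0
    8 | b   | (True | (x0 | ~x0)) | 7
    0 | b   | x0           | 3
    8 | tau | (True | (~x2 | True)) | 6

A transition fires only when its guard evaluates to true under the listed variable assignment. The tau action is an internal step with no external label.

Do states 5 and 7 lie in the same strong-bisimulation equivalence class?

Bisimulation quotient by refinement:
  π0 = {{0,1,2,3,4,5,6,7,8}}
  π1 = {{0,2,4},{1},{3},{5,6,7},{8}}
  π2 = {{0},{1},{2,4},{3},{5},{6},{7},{8}}
Fixed point at round 3; 8 class(es).
class of 5: {5}; class of 7: {7}

Answer: NOT BISIMILAR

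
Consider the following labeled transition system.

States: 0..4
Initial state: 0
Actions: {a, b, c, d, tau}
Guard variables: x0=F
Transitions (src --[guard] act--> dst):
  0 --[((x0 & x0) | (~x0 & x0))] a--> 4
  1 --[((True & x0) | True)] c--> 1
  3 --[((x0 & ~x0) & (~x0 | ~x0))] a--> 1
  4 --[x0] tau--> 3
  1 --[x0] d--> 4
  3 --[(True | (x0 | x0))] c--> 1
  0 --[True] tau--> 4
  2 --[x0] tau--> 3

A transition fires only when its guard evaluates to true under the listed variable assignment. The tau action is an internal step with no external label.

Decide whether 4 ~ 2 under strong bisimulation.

Answer: BISIMILAR

Trace:
Refine partition for ~:
  π0 = {{0,1,2,3,4}}
  π1 = {{0},{1,3},{2,4}}
stable after 2 split(s): 3 block(s)
4∈{2,4}, 2∈{2,4}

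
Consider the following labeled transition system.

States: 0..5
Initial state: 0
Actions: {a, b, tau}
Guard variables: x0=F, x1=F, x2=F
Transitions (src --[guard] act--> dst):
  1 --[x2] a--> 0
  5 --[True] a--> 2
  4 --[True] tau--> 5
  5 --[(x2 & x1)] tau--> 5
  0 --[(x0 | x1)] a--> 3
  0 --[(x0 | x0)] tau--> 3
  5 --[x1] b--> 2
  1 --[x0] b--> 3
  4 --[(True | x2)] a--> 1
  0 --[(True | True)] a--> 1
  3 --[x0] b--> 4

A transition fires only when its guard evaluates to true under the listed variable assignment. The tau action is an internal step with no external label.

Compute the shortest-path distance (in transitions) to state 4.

Answer: UNREACHABLE

Trace:
Breadth-first toward 4:
  L0 = {0}
  L1 = {1}
4 never appears.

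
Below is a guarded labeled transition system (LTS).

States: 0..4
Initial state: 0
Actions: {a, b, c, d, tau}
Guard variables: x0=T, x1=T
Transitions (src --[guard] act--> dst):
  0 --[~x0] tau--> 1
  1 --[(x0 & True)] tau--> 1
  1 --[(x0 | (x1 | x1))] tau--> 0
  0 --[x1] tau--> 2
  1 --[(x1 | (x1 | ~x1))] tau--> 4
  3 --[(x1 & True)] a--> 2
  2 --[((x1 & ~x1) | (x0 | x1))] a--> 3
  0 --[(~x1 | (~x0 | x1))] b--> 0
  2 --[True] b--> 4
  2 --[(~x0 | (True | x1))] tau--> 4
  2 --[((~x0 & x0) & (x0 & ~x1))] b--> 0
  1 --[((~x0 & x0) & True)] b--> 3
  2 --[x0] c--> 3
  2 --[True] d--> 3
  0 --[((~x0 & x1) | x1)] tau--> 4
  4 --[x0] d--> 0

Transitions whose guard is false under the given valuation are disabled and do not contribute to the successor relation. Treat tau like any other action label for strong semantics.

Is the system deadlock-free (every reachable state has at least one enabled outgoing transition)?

Reach set: {0,2,3,4}
  0: b→0  tau→2  tau→4  [3 exit(s)]
  2: a→3  b→4  c→3  d→3  tau→4  [5 exit(s)]
  3: a→2  [1 exit(s)]
  4: d→0  [1 exit(s)]

Answer: DEADLOCK-FREE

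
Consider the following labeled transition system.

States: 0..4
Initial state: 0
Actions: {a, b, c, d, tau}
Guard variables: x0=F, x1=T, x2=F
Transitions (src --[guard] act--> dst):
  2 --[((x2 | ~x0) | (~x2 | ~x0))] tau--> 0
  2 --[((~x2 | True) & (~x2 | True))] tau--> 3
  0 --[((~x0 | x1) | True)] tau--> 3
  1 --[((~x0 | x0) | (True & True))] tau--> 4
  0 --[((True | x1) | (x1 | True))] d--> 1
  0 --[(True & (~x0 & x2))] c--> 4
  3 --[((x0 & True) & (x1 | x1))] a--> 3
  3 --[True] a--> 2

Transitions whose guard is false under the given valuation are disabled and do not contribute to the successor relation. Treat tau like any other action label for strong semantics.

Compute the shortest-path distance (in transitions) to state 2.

Breadth-first toward 2:
  L0 = {0}
  L1 = {1,3}
  L2 = {2,4}
2 enters at depth 2; path tau·a

Answer: 2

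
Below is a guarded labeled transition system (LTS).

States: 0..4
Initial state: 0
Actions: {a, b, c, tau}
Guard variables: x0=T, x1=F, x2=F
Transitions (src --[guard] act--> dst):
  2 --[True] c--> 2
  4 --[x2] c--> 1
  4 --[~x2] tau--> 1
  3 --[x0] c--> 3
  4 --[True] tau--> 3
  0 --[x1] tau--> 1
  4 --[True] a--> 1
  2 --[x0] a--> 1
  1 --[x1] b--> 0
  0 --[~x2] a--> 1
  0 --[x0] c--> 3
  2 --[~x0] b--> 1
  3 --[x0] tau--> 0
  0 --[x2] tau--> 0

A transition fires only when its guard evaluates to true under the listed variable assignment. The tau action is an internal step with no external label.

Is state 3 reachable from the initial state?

Answer: REACHABLE

Working:
After dropping false guards: 9 live edges.
Layer 0: {0}
Layer 1: {1,3}  now seen {0,1,3}
R = {0,1,3}
Path to 3: c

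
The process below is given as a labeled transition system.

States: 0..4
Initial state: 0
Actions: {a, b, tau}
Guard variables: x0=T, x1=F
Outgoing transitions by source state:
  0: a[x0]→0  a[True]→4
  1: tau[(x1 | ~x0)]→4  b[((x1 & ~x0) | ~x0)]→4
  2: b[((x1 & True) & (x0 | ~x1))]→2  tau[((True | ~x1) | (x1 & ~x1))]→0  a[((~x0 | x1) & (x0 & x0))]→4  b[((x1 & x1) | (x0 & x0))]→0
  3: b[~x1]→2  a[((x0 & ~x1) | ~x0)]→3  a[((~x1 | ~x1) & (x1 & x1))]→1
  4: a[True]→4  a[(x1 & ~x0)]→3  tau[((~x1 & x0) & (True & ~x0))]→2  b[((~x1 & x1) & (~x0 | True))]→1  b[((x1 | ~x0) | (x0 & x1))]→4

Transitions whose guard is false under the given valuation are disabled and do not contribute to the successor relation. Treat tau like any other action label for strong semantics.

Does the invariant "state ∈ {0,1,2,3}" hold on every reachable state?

Answer: INVARIANT VIOLATED at state 4

Trace:
Allowed set {0,1,2,3}
R = {0,4}
  0: safe
  4: outside
witness against invariant: a → 4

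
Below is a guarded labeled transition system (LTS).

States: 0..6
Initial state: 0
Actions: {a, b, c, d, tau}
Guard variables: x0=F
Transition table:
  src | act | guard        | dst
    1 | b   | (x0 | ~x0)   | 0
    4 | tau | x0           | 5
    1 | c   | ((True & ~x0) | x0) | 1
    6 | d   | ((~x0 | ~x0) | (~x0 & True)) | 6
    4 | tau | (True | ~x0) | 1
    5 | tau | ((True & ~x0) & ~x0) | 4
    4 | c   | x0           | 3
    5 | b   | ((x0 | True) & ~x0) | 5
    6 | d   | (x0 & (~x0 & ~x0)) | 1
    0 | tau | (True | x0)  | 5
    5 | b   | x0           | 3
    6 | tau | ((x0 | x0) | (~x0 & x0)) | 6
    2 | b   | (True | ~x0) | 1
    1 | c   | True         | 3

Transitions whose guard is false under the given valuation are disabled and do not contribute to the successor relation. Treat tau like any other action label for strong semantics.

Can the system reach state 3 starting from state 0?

Answer: REACHABLE

Trace:
Guard filter leaves 9 enabled edge(s).
L0 = {0}
L1 = {5}  cumulative {0,5}
L2 = {4}  cumulative {0,4,5}
L3 = {1}  cumulative {0,1,4,5}
L4 = {3}  cumulative {0,1,3,4,5}
R = {0,1,3,4,5}
Path to 3: tau·tau·tau·c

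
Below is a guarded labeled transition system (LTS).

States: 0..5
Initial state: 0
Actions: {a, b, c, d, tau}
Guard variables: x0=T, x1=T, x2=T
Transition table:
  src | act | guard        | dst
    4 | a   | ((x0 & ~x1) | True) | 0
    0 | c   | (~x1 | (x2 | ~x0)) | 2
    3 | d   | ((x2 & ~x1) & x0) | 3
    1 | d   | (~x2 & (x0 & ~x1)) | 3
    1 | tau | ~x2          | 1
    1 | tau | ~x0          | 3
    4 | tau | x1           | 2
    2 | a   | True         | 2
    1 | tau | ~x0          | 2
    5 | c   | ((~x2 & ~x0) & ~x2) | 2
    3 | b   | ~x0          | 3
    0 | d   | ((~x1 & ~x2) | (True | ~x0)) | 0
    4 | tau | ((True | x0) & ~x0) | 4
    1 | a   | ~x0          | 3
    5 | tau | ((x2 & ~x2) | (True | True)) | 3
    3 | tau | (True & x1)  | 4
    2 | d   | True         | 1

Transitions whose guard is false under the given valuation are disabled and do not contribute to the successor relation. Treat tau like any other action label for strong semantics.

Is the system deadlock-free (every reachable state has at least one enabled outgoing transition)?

Answer: DEADLOCK at state 1

Trace:
R = {0,1,2}
  0: c→2  d→0  [deg 2]
  1: ∅  [STUCK]
  2: a→2  d→1  [deg 2]
witness 1: c·d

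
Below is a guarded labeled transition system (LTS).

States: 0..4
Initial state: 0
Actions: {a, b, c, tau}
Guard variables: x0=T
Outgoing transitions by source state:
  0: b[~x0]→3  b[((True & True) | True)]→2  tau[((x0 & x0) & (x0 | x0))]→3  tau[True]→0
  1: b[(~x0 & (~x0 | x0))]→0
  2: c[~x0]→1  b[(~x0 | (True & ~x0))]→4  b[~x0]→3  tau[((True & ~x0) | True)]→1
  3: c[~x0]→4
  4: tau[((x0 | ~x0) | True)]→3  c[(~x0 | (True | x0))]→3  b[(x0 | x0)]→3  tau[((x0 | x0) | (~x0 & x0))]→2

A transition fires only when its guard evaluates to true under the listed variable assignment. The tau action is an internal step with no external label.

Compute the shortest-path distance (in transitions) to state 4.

Answer: UNREACHABLE

Working:
BFS to 4:
  L0 = {0}
  L1 = {2,3}
  L2 = {1}
4 never appears.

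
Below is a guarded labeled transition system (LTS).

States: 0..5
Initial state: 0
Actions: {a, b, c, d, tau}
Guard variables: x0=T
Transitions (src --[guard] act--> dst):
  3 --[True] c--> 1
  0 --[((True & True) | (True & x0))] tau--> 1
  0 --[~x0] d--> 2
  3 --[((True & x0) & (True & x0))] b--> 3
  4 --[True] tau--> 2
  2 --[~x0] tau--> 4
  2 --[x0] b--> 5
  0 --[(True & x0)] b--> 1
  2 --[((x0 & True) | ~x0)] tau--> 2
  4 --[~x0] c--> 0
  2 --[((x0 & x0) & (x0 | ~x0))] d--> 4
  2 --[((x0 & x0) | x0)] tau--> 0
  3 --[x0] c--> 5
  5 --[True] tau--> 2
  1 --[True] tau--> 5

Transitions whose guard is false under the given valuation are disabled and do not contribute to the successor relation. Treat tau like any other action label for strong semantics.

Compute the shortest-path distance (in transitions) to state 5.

Answer: 2

Trace:
Layered search for 5:
  depth 0: {0}
  depth 1: {1}
  depth 2: {5}
first hit 5 at d=2 via b·tau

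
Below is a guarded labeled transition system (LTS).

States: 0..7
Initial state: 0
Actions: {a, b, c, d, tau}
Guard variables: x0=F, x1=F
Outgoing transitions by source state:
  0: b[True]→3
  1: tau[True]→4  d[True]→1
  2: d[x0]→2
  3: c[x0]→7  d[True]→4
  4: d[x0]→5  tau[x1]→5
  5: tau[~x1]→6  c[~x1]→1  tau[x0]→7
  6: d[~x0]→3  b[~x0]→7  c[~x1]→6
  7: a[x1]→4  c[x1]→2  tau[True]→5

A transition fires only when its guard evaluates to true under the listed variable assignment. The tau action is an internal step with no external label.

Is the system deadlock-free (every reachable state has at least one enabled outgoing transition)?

Answer: DEADLOCK at state 4

Analysis:
R = {0,3,4}
  0: b→3  [deg 1]
  3: d→4  [deg 1]
  4: ∅  [deadlock]
trace reaching 4: b·d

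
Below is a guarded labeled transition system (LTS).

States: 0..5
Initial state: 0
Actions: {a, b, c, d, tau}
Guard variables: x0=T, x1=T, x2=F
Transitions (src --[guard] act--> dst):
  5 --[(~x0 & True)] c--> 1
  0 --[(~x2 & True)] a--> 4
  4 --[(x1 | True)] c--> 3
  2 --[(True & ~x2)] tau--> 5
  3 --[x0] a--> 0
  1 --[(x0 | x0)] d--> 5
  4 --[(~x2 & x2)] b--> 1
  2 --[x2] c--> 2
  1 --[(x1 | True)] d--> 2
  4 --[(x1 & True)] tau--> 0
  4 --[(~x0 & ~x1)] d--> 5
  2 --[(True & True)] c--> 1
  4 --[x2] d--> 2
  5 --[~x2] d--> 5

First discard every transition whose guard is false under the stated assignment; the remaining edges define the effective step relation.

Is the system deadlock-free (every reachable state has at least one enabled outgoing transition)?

Reach set: {0,3,4}
  0: a→4  [1 out]
  3: a→0  [1 out]
  4: c→3  tau→0  [2 out]

Answer: DEADLOCK-FREE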